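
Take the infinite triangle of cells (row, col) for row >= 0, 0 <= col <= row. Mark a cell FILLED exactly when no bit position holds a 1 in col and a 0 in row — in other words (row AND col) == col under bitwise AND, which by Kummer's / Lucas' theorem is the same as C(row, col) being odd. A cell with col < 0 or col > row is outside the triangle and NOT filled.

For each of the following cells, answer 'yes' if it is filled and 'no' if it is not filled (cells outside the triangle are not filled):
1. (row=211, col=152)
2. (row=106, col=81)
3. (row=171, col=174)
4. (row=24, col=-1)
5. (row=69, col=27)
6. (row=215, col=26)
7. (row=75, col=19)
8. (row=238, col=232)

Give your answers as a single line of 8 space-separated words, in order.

(211,152): row=0b11010011, col=0b10011000, row AND col = 0b10010000 = 144; 144 != 152 -> empty
(106,81): row=0b1101010, col=0b1010001, row AND col = 0b1000000 = 64; 64 != 81 -> empty
(171,174): col outside [0, 171] -> not filled
(24,-1): col outside [0, 24] -> not filled
(69,27): row=0b1000101, col=0b11011, row AND col = 0b1 = 1; 1 != 27 -> empty
(215,26): row=0b11010111, col=0b11010, row AND col = 0b10010 = 18; 18 != 26 -> empty
(75,19): row=0b1001011, col=0b10011, row AND col = 0b11 = 3; 3 != 19 -> empty
(238,232): row=0b11101110, col=0b11101000, row AND col = 0b11101000 = 232; 232 == 232 -> filled

Answer: no no no no no no no yes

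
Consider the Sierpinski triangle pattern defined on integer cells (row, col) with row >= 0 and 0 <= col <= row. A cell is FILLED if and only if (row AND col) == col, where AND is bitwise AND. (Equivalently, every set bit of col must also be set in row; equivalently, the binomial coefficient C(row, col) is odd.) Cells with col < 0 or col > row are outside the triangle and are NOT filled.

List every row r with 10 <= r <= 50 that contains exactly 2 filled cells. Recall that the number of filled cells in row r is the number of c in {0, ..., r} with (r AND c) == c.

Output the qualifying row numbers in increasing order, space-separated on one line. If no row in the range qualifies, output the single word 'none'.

Answer: 16 32

Derivation:
Row r has 2^popcount(r) filled cells, so we need popcount(r) = log2(2) = 1.
Scan r = 10..50 and keep those with exactly 1 one-bits:
r=10=1010 popcount=2 -> skip
r=11=1011 popcount=3 -> skip
r=12=1100 popcount=2 -> skip
r=13=1101 popcount=3 -> skip
r=14=1110 popcount=3 -> skip
r=15=1111 popcount=4 -> skip
r=16=10000 popcount=1 -> KEEP
r=17=10001 popcount=2 -> skip
r=18=10010 popcount=2 -> skip
r=19=10011 popcount=3 -> skip
r=20=10100 popcount=2 -> skip
r=21=10101 popcount=3 -> skip
r=22=10110 popcount=3 -> skip
r=23=10111 popcount=4 -> skip
r=24=11000 popcount=2 -> skip
r=25=11001 popcount=3 -> skip
r=26=11010 popcount=3 -> skip
r=27=11011 popcount=4 -> skip
r=28=11100 popcount=3 -> skip
r=29=11101 popcount=4 -> skip
r=30=11110 popcount=4 -> skip
r=31=11111 popcount=5 -> skip
r=32=100000 popcount=1 -> KEEP
r=33=100001 popcount=2 -> skip
r=34=100010 popcount=2 -> skip
r=35=100011 popcount=3 -> skip
r=36=100100 popcount=2 -> skip
r=37=100101 popcount=3 -> skip
r=38=100110 popcount=3 -> skip
r=39=100111 popcount=4 -> skip
r=40=101000 popcount=2 -> skip
r=41=101001 popcount=3 -> skip
r=42=101010 popcount=3 -> skip
r=43=101011 popcount=4 -> skip
r=44=101100 popcount=3 -> skip
r=45=101101 popcount=4 -> skip
r=46=101110 popcount=4 -> skip
r=47=101111 popcount=5 -> skip
r=48=110000 popcount=2 -> skip
r=49=110001 popcount=3 -> skip
r=50=110010 popcount=3 -> skip
Kept rows: 16 32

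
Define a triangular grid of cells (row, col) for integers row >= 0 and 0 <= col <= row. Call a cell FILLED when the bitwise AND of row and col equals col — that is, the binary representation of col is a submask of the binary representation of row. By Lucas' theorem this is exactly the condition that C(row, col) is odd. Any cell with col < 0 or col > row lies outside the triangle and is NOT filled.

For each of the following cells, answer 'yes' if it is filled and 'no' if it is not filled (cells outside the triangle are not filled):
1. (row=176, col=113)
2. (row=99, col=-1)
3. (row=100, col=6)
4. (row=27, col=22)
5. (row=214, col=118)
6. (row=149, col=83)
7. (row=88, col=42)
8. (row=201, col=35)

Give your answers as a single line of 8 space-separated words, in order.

Answer: no no no no no no no no

Derivation:
(176,113): row=0b10110000, col=0b1110001, row AND col = 0b110000 = 48; 48 != 113 -> empty
(99,-1): col outside [0, 99] -> not filled
(100,6): row=0b1100100, col=0b110, row AND col = 0b100 = 4; 4 != 6 -> empty
(27,22): row=0b11011, col=0b10110, row AND col = 0b10010 = 18; 18 != 22 -> empty
(214,118): row=0b11010110, col=0b1110110, row AND col = 0b1010110 = 86; 86 != 118 -> empty
(149,83): row=0b10010101, col=0b1010011, row AND col = 0b10001 = 17; 17 != 83 -> empty
(88,42): row=0b1011000, col=0b101010, row AND col = 0b1000 = 8; 8 != 42 -> empty
(201,35): row=0b11001001, col=0b100011, row AND col = 0b1 = 1; 1 != 35 -> empty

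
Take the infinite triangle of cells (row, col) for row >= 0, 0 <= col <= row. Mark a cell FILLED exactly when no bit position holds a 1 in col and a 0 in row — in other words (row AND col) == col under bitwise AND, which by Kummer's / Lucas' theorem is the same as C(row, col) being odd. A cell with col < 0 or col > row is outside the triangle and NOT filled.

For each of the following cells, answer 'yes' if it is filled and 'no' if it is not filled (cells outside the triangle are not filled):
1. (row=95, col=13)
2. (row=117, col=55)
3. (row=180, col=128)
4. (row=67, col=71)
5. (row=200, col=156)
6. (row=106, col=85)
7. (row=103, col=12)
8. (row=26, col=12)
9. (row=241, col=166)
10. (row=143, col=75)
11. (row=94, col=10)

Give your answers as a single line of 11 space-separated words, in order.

(95,13): row=0b1011111, col=0b1101, row AND col = 0b1101 = 13; 13 == 13 -> filled
(117,55): row=0b1110101, col=0b110111, row AND col = 0b110101 = 53; 53 != 55 -> empty
(180,128): row=0b10110100, col=0b10000000, row AND col = 0b10000000 = 128; 128 == 128 -> filled
(67,71): col outside [0, 67] -> not filled
(200,156): row=0b11001000, col=0b10011100, row AND col = 0b10001000 = 136; 136 != 156 -> empty
(106,85): row=0b1101010, col=0b1010101, row AND col = 0b1000000 = 64; 64 != 85 -> empty
(103,12): row=0b1100111, col=0b1100, row AND col = 0b100 = 4; 4 != 12 -> empty
(26,12): row=0b11010, col=0b1100, row AND col = 0b1000 = 8; 8 != 12 -> empty
(241,166): row=0b11110001, col=0b10100110, row AND col = 0b10100000 = 160; 160 != 166 -> empty
(143,75): row=0b10001111, col=0b1001011, row AND col = 0b1011 = 11; 11 != 75 -> empty
(94,10): row=0b1011110, col=0b1010, row AND col = 0b1010 = 10; 10 == 10 -> filled

Answer: yes no yes no no no no no no no yes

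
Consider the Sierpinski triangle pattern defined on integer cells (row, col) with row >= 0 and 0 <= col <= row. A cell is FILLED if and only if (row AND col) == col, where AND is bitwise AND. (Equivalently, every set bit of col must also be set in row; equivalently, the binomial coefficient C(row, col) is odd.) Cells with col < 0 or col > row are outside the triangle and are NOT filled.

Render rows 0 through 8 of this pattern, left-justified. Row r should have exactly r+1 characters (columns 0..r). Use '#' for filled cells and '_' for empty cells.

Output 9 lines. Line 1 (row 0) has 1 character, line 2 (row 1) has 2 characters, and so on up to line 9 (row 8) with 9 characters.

r0=0: #
r1=1: ##
r2=10: #_#
r3=11: ####
r4=100: #___#
r5=101: ##__##
r6=110: #_#_#_#
r7=111: ########
r8=1000: #_______#

Answer: #
##
#_#
####
#___#
##__##
#_#_#_#
########
#_______#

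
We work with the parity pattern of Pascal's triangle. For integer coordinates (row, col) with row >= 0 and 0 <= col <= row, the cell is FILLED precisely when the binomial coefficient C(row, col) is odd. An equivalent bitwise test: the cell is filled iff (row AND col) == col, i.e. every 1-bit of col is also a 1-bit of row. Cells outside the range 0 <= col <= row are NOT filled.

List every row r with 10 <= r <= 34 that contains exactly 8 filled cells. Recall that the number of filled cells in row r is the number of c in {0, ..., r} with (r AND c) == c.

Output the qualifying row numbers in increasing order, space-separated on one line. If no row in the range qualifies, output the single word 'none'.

Answer: 11 13 14 19 21 22 25 26 28

Derivation:
Row r has 2^popcount(r) filled cells, so we need popcount(r) = log2(8) = 3.
Scan r = 10..34 and keep those with exactly 3 one-bits:
r=10=1010 popcount=2 -> skip
r=11=1011 popcount=3 -> KEEP
r=12=1100 popcount=2 -> skip
r=13=1101 popcount=3 -> KEEP
r=14=1110 popcount=3 -> KEEP
r=15=1111 popcount=4 -> skip
r=16=10000 popcount=1 -> skip
r=17=10001 popcount=2 -> skip
r=18=10010 popcount=2 -> skip
r=19=10011 popcount=3 -> KEEP
r=20=10100 popcount=2 -> skip
r=21=10101 popcount=3 -> KEEP
r=22=10110 popcount=3 -> KEEP
r=23=10111 popcount=4 -> skip
r=24=11000 popcount=2 -> skip
r=25=11001 popcount=3 -> KEEP
r=26=11010 popcount=3 -> KEEP
r=27=11011 popcount=4 -> skip
r=28=11100 popcount=3 -> KEEP
r=29=11101 popcount=4 -> skip
r=30=11110 popcount=4 -> skip
r=31=11111 popcount=5 -> skip
r=32=100000 popcount=1 -> skip
r=33=100001 popcount=2 -> skip
r=34=100010 popcount=2 -> skip
Kept rows: 11 13 14 19 21 22 25 26 28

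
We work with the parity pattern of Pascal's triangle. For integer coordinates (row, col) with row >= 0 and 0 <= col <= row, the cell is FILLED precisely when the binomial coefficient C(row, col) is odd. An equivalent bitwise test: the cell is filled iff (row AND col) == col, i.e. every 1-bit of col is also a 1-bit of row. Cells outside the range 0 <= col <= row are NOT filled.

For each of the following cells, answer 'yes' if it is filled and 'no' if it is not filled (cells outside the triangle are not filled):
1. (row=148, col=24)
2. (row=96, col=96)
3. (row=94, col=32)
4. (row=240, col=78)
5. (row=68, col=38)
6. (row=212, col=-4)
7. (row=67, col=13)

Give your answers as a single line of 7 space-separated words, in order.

Answer: no yes no no no no no

Derivation:
(148,24): row=0b10010100, col=0b11000, row AND col = 0b10000 = 16; 16 != 24 -> empty
(96,96): row=0b1100000, col=0b1100000, row AND col = 0b1100000 = 96; 96 == 96 -> filled
(94,32): row=0b1011110, col=0b100000, row AND col = 0b0 = 0; 0 != 32 -> empty
(240,78): row=0b11110000, col=0b1001110, row AND col = 0b1000000 = 64; 64 != 78 -> empty
(68,38): row=0b1000100, col=0b100110, row AND col = 0b100 = 4; 4 != 38 -> empty
(212,-4): col outside [0, 212] -> not filled
(67,13): row=0b1000011, col=0b1101, row AND col = 0b1 = 1; 1 != 13 -> empty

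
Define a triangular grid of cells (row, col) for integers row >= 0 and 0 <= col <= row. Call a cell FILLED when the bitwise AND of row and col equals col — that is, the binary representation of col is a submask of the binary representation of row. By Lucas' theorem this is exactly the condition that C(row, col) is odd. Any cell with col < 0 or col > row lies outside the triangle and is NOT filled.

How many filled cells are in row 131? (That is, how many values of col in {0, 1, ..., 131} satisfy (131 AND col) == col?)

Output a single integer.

131 in binary = 10000011
popcount(131) = number of 1-bits in 10000011 = 3
A col c satisfies (131 AND c) == c iff every set bit of c is also set in 131; each of the 3 set bits of 131 can independently be on or off in c.
count = 2^3 = 8

Answer: 8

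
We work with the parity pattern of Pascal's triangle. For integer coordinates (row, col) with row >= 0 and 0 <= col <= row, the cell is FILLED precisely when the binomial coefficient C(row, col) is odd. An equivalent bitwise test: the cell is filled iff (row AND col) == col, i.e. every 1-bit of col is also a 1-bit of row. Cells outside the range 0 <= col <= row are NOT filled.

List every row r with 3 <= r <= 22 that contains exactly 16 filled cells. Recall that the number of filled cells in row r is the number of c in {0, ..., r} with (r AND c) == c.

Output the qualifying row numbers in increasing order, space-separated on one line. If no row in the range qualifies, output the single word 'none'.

Answer: 15

Derivation:
Row r has 2^popcount(r) filled cells, so we need popcount(r) = log2(16) = 4.
Scan r = 3..22 and keep those with exactly 4 one-bits:
r=3=11 popcount=2 -> skip
r=4=100 popcount=1 -> skip
r=5=101 popcount=2 -> skip
r=6=110 popcount=2 -> skip
r=7=111 popcount=3 -> skip
r=8=1000 popcount=1 -> skip
r=9=1001 popcount=2 -> skip
r=10=1010 popcount=2 -> skip
r=11=1011 popcount=3 -> skip
r=12=1100 popcount=2 -> skip
r=13=1101 popcount=3 -> skip
r=14=1110 popcount=3 -> skip
r=15=1111 popcount=4 -> KEEP
r=16=10000 popcount=1 -> skip
r=17=10001 popcount=2 -> skip
r=18=10010 popcount=2 -> skip
r=19=10011 popcount=3 -> skip
r=20=10100 popcount=2 -> skip
r=21=10101 popcount=3 -> skip
r=22=10110 popcount=3 -> skip
Kept rows: 15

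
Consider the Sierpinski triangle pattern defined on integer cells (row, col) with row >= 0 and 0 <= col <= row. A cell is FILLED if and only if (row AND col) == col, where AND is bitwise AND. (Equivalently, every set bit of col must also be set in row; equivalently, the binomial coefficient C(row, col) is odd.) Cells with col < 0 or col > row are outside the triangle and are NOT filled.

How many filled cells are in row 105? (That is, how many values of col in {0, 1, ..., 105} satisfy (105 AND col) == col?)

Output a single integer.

105 in binary = 1101001
popcount(105) = number of 1-bits in 1101001 = 4
A col c satisfies (105 AND c) == c iff every set bit of c is also set in 105; each of the 4 set bits of 105 can independently be on or off in c.
count = 2^4 = 16

Answer: 16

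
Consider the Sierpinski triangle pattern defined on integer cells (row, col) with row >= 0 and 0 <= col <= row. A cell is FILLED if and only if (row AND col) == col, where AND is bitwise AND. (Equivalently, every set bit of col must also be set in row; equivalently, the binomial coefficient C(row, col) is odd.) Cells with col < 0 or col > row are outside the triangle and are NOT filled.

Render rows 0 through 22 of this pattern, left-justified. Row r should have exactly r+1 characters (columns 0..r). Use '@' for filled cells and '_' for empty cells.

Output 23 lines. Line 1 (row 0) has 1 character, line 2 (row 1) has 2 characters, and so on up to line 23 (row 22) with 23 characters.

r0=0: @
r1=1: @@
r2=10: @_@
r3=11: @@@@
r4=100: @___@
r5=101: @@__@@
r6=110: @_@_@_@
r7=111: @@@@@@@@
r8=1000: @_______@
r9=1001: @@______@@
r10=1010: @_@_____@_@
r11=1011: @@@@____@@@@
r12=1100: @___@___@___@
r13=1101: @@__@@__@@__@@
r14=1110: @_@_@_@_@_@_@_@
r15=1111: @@@@@@@@@@@@@@@@
r16=10000: @_______________@
r17=10001: @@______________@@
r18=10010: @_@_____________@_@
r19=10011: @@@@____________@@@@
r20=10100: @___@___________@___@
r21=10101: @@__@@__________@@__@@
r22=10110: @_@_@_@_________@_@_@_@

Answer: @
@@
@_@
@@@@
@___@
@@__@@
@_@_@_@
@@@@@@@@
@_______@
@@______@@
@_@_____@_@
@@@@____@@@@
@___@___@___@
@@__@@__@@__@@
@_@_@_@_@_@_@_@
@@@@@@@@@@@@@@@@
@_______________@
@@______________@@
@_@_____________@_@
@@@@____________@@@@
@___@___________@___@
@@__@@__________@@__@@
@_@_@_@_________@_@_@_@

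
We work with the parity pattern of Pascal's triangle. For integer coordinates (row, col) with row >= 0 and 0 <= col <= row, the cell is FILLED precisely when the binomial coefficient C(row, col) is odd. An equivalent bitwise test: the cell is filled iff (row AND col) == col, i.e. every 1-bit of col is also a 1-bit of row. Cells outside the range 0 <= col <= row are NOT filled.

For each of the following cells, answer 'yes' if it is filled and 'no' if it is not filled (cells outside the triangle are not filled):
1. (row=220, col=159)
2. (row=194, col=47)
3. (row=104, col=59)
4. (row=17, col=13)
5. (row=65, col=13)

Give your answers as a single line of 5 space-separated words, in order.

Answer: no no no no no

Derivation:
(220,159): row=0b11011100, col=0b10011111, row AND col = 0b10011100 = 156; 156 != 159 -> empty
(194,47): row=0b11000010, col=0b101111, row AND col = 0b10 = 2; 2 != 47 -> empty
(104,59): row=0b1101000, col=0b111011, row AND col = 0b101000 = 40; 40 != 59 -> empty
(17,13): row=0b10001, col=0b1101, row AND col = 0b1 = 1; 1 != 13 -> empty
(65,13): row=0b1000001, col=0b1101, row AND col = 0b1 = 1; 1 != 13 -> empty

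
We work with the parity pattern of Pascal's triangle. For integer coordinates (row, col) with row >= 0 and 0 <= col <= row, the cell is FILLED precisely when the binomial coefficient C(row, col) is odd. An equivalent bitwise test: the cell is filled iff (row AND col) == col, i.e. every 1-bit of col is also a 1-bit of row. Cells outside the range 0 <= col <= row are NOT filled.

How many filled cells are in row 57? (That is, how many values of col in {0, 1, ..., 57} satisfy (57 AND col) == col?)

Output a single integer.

57 in binary = 111001
popcount(57) = number of 1-bits in 111001 = 4
A col c satisfies (57 AND c) == c iff every set bit of c is also set in 57; each of the 4 set bits of 57 can independently be on or off in c.
count = 2^4 = 16

Answer: 16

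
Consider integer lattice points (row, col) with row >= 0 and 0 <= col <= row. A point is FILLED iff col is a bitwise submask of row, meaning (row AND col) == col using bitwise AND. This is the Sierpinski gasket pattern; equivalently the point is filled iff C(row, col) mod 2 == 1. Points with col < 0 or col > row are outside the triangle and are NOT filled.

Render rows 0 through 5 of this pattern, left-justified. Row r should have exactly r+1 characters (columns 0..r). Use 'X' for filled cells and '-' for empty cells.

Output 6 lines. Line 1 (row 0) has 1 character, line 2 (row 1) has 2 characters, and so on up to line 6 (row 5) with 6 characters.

Answer: X
XX
X-X
XXXX
X---X
XX--XX

Derivation:
r0=0: X
r1=1: XX
r2=10: X-X
r3=11: XXXX
r4=100: X---X
r5=101: XX--XX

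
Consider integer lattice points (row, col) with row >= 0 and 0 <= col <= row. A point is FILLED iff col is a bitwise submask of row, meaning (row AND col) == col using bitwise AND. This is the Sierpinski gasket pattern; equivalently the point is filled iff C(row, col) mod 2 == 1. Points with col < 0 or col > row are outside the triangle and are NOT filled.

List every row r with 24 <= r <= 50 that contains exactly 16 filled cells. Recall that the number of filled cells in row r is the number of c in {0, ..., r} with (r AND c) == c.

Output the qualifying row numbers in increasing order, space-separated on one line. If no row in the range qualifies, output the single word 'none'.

Answer: 27 29 30 39 43 45 46

Derivation:
Row r has 2^popcount(r) filled cells, so we need popcount(r) = log2(16) = 4.
Scan r = 24..50 and keep those with exactly 4 one-bits:
r=24=11000 popcount=2 -> skip
r=25=11001 popcount=3 -> skip
r=26=11010 popcount=3 -> skip
r=27=11011 popcount=4 -> KEEP
r=28=11100 popcount=3 -> skip
r=29=11101 popcount=4 -> KEEP
r=30=11110 popcount=4 -> KEEP
r=31=11111 popcount=5 -> skip
r=32=100000 popcount=1 -> skip
r=33=100001 popcount=2 -> skip
r=34=100010 popcount=2 -> skip
r=35=100011 popcount=3 -> skip
r=36=100100 popcount=2 -> skip
r=37=100101 popcount=3 -> skip
r=38=100110 popcount=3 -> skip
r=39=100111 popcount=4 -> KEEP
r=40=101000 popcount=2 -> skip
r=41=101001 popcount=3 -> skip
r=42=101010 popcount=3 -> skip
r=43=101011 popcount=4 -> KEEP
r=44=101100 popcount=3 -> skip
r=45=101101 popcount=4 -> KEEP
r=46=101110 popcount=4 -> KEEP
r=47=101111 popcount=5 -> skip
r=48=110000 popcount=2 -> skip
r=49=110001 popcount=3 -> skip
r=50=110010 popcount=3 -> skip
Kept rows: 27 29 30 39 43 45 46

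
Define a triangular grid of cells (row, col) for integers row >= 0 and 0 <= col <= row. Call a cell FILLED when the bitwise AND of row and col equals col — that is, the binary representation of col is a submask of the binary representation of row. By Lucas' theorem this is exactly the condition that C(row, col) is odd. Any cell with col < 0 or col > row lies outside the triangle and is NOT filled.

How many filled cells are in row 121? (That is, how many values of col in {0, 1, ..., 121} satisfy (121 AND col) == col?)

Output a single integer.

121 in binary = 1111001
popcount(121) = number of 1-bits in 1111001 = 5
A col c satisfies (121 AND c) == c iff every set bit of c is also set in 121; each of the 5 set bits of 121 can independently be on or off in c.
count = 2^5 = 32

Answer: 32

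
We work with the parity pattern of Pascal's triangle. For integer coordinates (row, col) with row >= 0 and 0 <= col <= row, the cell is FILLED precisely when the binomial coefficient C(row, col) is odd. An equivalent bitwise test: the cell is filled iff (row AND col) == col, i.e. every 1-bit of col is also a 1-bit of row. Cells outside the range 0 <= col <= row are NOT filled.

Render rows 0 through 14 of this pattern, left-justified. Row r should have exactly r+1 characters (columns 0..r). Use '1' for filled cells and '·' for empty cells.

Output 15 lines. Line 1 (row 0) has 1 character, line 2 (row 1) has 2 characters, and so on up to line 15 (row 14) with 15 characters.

r0=0: 1
r1=1: 11
r2=10: 1·1
r3=11: 1111
r4=100: 1···1
r5=101: 11··11
r6=110: 1·1·1·1
r7=111: 11111111
r8=1000: 1·······1
r9=1001: 11······11
r10=1010: 1·1·····1·1
r11=1011: 1111····1111
r12=1100: 1···1···1···1
r13=1101: 11··11··11··11
r14=1110: 1·1·1·1·1·1·1·1

Answer: 1
11
1·1
1111
1···1
11··11
1·1·1·1
11111111
1·······1
11······11
1·1·····1·1
1111····1111
1···1···1···1
11··11··11··11
1·1·1·1·1·1·1·1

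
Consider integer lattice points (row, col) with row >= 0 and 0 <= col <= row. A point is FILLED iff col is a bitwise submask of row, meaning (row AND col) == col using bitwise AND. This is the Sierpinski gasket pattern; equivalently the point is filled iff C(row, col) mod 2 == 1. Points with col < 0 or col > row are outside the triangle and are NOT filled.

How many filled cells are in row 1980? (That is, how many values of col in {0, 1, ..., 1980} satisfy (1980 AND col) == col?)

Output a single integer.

1980 in binary = 11110111100
popcount(1980) = number of 1-bits in 11110111100 = 8
A col c satisfies (1980 AND c) == c iff every set bit of c is also set in 1980; each of the 8 set bits of 1980 can independently be on or off in c.
count = 2^8 = 256

Answer: 256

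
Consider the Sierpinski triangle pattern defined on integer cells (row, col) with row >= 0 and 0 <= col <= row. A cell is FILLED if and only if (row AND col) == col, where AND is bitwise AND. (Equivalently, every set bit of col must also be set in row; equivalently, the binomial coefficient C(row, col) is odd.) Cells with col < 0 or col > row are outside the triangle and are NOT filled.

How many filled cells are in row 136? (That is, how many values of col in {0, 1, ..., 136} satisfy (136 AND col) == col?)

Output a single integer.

136 in binary = 10001000
popcount(136) = number of 1-bits in 10001000 = 2
A col c satisfies (136 AND c) == c iff every set bit of c is also set in 136; each of the 2 set bits of 136 can independently be on or off in c.
count = 2^2 = 4

Answer: 4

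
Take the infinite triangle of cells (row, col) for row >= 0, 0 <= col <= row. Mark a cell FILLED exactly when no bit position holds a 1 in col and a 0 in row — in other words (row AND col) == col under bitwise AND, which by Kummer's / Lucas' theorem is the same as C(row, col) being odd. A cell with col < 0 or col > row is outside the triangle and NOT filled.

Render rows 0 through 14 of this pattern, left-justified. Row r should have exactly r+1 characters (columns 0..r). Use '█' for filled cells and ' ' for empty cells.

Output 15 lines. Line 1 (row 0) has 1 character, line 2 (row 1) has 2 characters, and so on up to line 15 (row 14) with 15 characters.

r0=0: █
r1=1: ██
r2=10: █ █
r3=11: ████
r4=100: █   █
r5=101: ██  ██
r6=110: █ █ █ █
r7=111: ████████
r8=1000: █       █
r9=1001: ██      ██
r10=1010: █ █     █ █
r11=1011: ████    ████
r12=1100: █   █   █   █
r13=1101: ██  ██  ██  ██
r14=1110: █ █ █ █ █ █ █ █

Answer: █
██
█ █
████
█   █
██  ██
█ █ █ █
████████
█       █
██      ██
█ █     █ █
████    ████
█   █   █   █
██  ██  ██  ██
█ █ █ █ █ █ █ █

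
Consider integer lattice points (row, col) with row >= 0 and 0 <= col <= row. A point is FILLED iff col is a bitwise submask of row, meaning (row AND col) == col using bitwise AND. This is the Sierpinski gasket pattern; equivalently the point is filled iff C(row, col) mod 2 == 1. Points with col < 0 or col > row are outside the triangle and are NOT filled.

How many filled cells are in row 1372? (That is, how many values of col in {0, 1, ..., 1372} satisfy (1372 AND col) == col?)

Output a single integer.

1372 in binary = 10101011100
popcount(1372) = number of 1-bits in 10101011100 = 6
A col c satisfies (1372 AND c) == c iff every set bit of c is also set in 1372; each of the 6 set bits of 1372 can independently be on or off in c.
count = 2^6 = 64

Answer: 64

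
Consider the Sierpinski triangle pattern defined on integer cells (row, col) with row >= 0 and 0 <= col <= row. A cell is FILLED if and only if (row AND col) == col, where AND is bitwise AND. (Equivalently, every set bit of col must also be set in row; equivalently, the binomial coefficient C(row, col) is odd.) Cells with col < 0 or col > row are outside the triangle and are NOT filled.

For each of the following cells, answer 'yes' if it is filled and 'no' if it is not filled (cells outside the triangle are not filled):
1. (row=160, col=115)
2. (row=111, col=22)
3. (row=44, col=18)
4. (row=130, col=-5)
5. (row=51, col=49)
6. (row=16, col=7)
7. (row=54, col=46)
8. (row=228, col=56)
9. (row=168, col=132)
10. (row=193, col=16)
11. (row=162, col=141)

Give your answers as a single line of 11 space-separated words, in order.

(160,115): row=0b10100000, col=0b1110011, row AND col = 0b100000 = 32; 32 != 115 -> empty
(111,22): row=0b1101111, col=0b10110, row AND col = 0b110 = 6; 6 != 22 -> empty
(44,18): row=0b101100, col=0b10010, row AND col = 0b0 = 0; 0 != 18 -> empty
(130,-5): col outside [0, 130] -> not filled
(51,49): row=0b110011, col=0b110001, row AND col = 0b110001 = 49; 49 == 49 -> filled
(16,7): row=0b10000, col=0b111, row AND col = 0b0 = 0; 0 != 7 -> empty
(54,46): row=0b110110, col=0b101110, row AND col = 0b100110 = 38; 38 != 46 -> empty
(228,56): row=0b11100100, col=0b111000, row AND col = 0b100000 = 32; 32 != 56 -> empty
(168,132): row=0b10101000, col=0b10000100, row AND col = 0b10000000 = 128; 128 != 132 -> empty
(193,16): row=0b11000001, col=0b10000, row AND col = 0b0 = 0; 0 != 16 -> empty
(162,141): row=0b10100010, col=0b10001101, row AND col = 0b10000000 = 128; 128 != 141 -> empty

Answer: no no no no yes no no no no no no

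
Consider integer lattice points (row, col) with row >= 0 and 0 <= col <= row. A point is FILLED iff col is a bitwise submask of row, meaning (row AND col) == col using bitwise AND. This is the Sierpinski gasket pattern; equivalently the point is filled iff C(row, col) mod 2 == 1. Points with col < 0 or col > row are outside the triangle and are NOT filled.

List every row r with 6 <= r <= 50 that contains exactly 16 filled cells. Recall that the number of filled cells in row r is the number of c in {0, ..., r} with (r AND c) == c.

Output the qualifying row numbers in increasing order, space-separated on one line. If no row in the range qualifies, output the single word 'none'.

Answer: 15 23 27 29 30 39 43 45 46

Derivation:
Row r has 2^popcount(r) filled cells, so we need popcount(r) = log2(16) = 4.
Scan r = 6..50 and keep those with exactly 4 one-bits:
r=6=110 popcount=2 -> skip
r=7=111 popcount=3 -> skip
r=8=1000 popcount=1 -> skip
r=9=1001 popcount=2 -> skip
r=10=1010 popcount=2 -> skip
r=11=1011 popcount=3 -> skip
r=12=1100 popcount=2 -> skip
r=13=1101 popcount=3 -> skip
r=14=1110 popcount=3 -> skip
r=15=1111 popcount=4 -> KEEP
r=16=10000 popcount=1 -> skip
r=17=10001 popcount=2 -> skip
r=18=10010 popcount=2 -> skip
r=19=10011 popcount=3 -> skip
r=20=10100 popcount=2 -> skip
r=21=10101 popcount=3 -> skip
r=22=10110 popcount=3 -> skip
r=23=10111 popcount=4 -> KEEP
r=24=11000 popcount=2 -> skip
r=25=11001 popcount=3 -> skip
r=26=11010 popcount=3 -> skip
r=27=11011 popcount=4 -> KEEP
r=28=11100 popcount=3 -> skip
r=29=11101 popcount=4 -> KEEP
r=30=11110 popcount=4 -> KEEP
r=31=11111 popcount=5 -> skip
r=32=100000 popcount=1 -> skip
r=33=100001 popcount=2 -> skip
r=34=100010 popcount=2 -> skip
r=35=100011 popcount=3 -> skip
r=36=100100 popcount=2 -> skip
r=37=100101 popcount=3 -> skip
r=38=100110 popcount=3 -> skip
r=39=100111 popcount=4 -> KEEP
r=40=101000 popcount=2 -> skip
r=41=101001 popcount=3 -> skip
r=42=101010 popcount=3 -> skip
r=43=101011 popcount=4 -> KEEP
r=44=101100 popcount=3 -> skip
r=45=101101 popcount=4 -> KEEP
r=46=101110 popcount=4 -> KEEP
r=47=101111 popcount=5 -> skip
r=48=110000 popcount=2 -> skip
r=49=110001 popcount=3 -> skip
r=50=110010 popcount=3 -> skip
Kept rows: 15 23 27 29 30 39 43 45 46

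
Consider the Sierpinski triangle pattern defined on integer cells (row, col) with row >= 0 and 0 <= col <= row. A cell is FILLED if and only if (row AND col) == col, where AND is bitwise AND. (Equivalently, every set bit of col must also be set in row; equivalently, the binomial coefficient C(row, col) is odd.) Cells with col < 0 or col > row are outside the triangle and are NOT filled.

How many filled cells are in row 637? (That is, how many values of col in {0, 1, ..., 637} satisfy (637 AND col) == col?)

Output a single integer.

637 in binary = 1001111101
popcount(637) = number of 1-bits in 1001111101 = 7
A col c satisfies (637 AND c) == c iff every set bit of c is also set in 637; each of the 7 set bits of 637 can independently be on or off in c.
count = 2^7 = 128

Answer: 128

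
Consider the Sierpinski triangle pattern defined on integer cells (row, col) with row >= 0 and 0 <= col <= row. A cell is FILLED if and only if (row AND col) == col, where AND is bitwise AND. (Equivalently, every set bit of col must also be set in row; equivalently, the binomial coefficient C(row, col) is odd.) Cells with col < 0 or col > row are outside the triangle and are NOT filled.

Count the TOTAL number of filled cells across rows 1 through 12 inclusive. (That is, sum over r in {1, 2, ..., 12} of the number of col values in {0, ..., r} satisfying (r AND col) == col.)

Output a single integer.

Answer: 48

Derivation:
r1=1 pc1: +2 =2
r2=10 pc1: +2 =4
r3=11 pc2: +4 =8
r4=100 pc1: +2 =10
r5=101 pc2: +4 =14
r6=110 pc2: +4 =18
r7=111 pc3: +8 =26
r8=1000 pc1: +2 =28
r9=1001 pc2: +4 =32
r10=1010 pc2: +4 =36
r11=1011 pc3: +8 =44
r12=1100 pc2: +4 =48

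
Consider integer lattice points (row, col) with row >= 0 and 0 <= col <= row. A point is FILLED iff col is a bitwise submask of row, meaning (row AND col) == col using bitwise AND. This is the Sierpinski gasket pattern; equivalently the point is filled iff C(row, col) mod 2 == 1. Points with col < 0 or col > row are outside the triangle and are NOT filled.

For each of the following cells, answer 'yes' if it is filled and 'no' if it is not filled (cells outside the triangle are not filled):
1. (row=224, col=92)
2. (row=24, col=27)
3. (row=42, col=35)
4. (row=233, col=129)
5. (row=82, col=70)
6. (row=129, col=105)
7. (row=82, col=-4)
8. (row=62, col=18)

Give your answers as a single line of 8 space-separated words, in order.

(224,92): row=0b11100000, col=0b1011100, row AND col = 0b1000000 = 64; 64 != 92 -> empty
(24,27): col outside [0, 24] -> not filled
(42,35): row=0b101010, col=0b100011, row AND col = 0b100010 = 34; 34 != 35 -> empty
(233,129): row=0b11101001, col=0b10000001, row AND col = 0b10000001 = 129; 129 == 129 -> filled
(82,70): row=0b1010010, col=0b1000110, row AND col = 0b1000010 = 66; 66 != 70 -> empty
(129,105): row=0b10000001, col=0b1101001, row AND col = 0b1 = 1; 1 != 105 -> empty
(82,-4): col outside [0, 82] -> not filled
(62,18): row=0b111110, col=0b10010, row AND col = 0b10010 = 18; 18 == 18 -> filled

Answer: no no no yes no no no yes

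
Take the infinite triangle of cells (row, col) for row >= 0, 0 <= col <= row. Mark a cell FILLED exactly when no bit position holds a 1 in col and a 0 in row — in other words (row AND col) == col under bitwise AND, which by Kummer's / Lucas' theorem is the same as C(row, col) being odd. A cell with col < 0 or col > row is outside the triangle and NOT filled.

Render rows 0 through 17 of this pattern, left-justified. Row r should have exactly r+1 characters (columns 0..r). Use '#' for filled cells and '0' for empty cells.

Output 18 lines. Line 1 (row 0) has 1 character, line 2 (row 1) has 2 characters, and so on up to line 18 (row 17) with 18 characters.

r0=0: #
r1=1: ##
r2=10: #0#
r3=11: ####
r4=100: #000#
r5=101: ##00##
r6=110: #0#0#0#
r7=111: ########
r8=1000: #0000000#
r9=1001: ##000000##
r10=1010: #0#00000#0#
r11=1011: ####0000####
r12=1100: #000#000#000#
r13=1101: ##00##00##00##
r14=1110: #0#0#0#0#0#0#0#
r15=1111: ################
r16=10000: #000000000000000#
r17=10001: ##00000000000000##

Answer: #
##
#0#
####
#000#
##00##
#0#0#0#
########
#0000000#
##000000##
#0#00000#0#
####0000####
#000#000#000#
##00##00##00##
#0#0#0#0#0#0#0#
################
#000000000000000#
##00000000000000##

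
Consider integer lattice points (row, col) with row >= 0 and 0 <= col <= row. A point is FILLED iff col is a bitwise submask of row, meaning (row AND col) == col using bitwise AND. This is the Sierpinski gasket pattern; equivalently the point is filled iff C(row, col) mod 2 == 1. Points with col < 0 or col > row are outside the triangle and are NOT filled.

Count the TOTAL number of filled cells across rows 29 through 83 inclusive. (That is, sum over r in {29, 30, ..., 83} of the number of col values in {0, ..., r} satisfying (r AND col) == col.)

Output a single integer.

Answer: 748

Derivation:
r29=11101 pc4: +16 =16
r30=11110 pc4: +16 =32
r31=11111 pc5: +32 =64
r32=100000 pc1: +2 =66
r33=100001 pc2: +4 =70
r34=100010 pc2: +4 =74
r35=100011 pc3: +8 =82
r36=100100 pc2: +4 =86
r37=100101 pc3: +8 =94
r38=100110 pc3: +8 =102
r39=100111 pc4: +16 =118
r40=101000 pc2: +4 =122
r41=101001 pc3: +8 =130
r42=101010 pc3: +8 =138
r43=101011 pc4: +16 =154
r44=101100 pc3: +8 =162
r45=101101 pc4: +16 =178
r46=101110 pc4: +16 =194
r47=101111 pc5: +32 =226
r48=110000 pc2: +4 =230
r49=110001 pc3: +8 =238
r50=110010 pc3: +8 =246
r51=110011 pc4: +16 =262
r52=110100 pc3: +8 =270
r53=110101 pc4: +16 =286
r54=110110 pc4: +16 =302
r55=110111 pc5: +32 =334
r56=111000 pc3: +8 =342
r57=111001 pc4: +16 =358
r58=111010 pc4: +16 =374
r59=111011 pc5: +32 =406
r60=111100 pc4: +16 =422
r61=111101 pc5: +32 =454
r62=111110 pc5: +32 =486
r63=111111 pc6: +64 =550
r64=1000000 pc1: +2 =552
r65=1000001 pc2: +4 =556
r66=1000010 pc2: +4 =560
r67=1000011 pc3: +8 =568
r68=1000100 pc2: +4 =572
r69=1000101 pc3: +8 =580
r70=1000110 pc3: +8 =588
r71=1000111 pc4: +16 =604
r72=1001000 pc2: +4 =608
r73=1001001 pc3: +8 =616
r74=1001010 pc3: +8 =624
r75=1001011 pc4: +16 =640
r76=1001100 pc3: +8 =648
r77=1001101 pc4: +16 =664
r78=1001110 pc4: +16 =680
r79=1001111 pc5: +32 =712
r80=1010000 pc2: +4 =716
r81=1010001 pc3: +8 =724
r82=1010010 pc3: +8 =732
r83=1010011 pc4: +16 =748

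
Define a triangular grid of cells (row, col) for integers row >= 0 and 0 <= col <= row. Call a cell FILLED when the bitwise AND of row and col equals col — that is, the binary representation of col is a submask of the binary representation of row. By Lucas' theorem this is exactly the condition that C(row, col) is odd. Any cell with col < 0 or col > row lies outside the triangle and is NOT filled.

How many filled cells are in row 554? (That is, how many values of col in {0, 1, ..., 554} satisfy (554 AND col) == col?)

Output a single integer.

Answer: 16

Derivation:
554 in binary = 1000101010
popcount(554) = number of 1-bits in 1000101010 = 4
A col c satisfies (554 AND c) == c iff every set bit of c is also set in 554; each of the 4 set bits of 554 can independently be on or off in c.
count = 2^4 = 16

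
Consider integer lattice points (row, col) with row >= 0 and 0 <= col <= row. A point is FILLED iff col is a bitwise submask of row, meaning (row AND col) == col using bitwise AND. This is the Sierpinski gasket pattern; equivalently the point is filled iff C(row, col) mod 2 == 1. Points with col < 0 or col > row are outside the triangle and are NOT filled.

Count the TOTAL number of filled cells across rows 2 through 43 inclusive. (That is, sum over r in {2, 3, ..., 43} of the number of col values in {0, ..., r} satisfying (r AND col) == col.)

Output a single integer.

Answer: 330

Derivation:
r2=10 pc1: +2 =2
r3=11 pc2: +4 =6
r4=100 pc1: +2 =8
r5=101 pc2: +4 =12
r6=110 pc2: +4 =16
r7=111 pc3: +8 =24
r8=1000 pc1: +2 =26
r9=1001 pc2: +4 =30
r10=1010 pc2: +4 =34
r11=1011 pc3: +8 =42
r12=1100 pc2: +4 =46
r13=1101 pc3: +8 =54
r14=1110 pc3: +8 =62
r15=1111 pc4: +16 =78
r16=10000 pc1: +2 =80
r17=10001 pc2: +4 =84
r18=10010 pc2: +4 =88
r19=10011 pc3: +8 =96
r20=10100 pc2: +4 =100
r21=10101 pc3: +8 =108
r22=10110 pc3: +8 =116
r23=10111 pc4: +16 =132
r24=11000 pc2: +4 =136
r25=11001 pc3: +8 =144
r26=11010 pc3: +8 =152
r27=11011 pc4: +16 =168
r28=11100 pc3: +8 =176
r29=11101 pc4: +16 =192
r30=11110 pc4: +16 =208
r31=11111 pc5: +32 =240
r32=100000 pc1: +2 =242
r33=100001 pc2: +4 =246
r34=100010 pc2: +4 =250
r35=100011 pc3: +8 =258
r36=100100 pc2: +4 =262
r37=100101 pc3: +8 =270
r38=100110 pc3: +8 =278
r39=100111 pc4: +16 =294
r40=101000 pc2: +4 =298
r41=101001 pc3: +8 =306
r42=101010 pc3: +8 =314
r43=101011 pc4: +16 =330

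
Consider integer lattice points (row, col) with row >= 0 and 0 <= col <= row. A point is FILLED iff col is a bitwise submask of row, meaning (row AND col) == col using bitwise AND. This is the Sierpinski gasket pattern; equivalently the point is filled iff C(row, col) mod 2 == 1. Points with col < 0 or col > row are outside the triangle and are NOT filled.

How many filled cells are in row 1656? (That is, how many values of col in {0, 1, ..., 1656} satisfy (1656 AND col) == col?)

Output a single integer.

Answer: 64

Derivation:
1656 in binary = 11001111000
popcount(1656) = number of 1-bits in 11001111000 = 6
A col c satisfies (1656 AND c) == c iff every set bit of c is also set in 1656; each of the 6 set bits of 1656 can independently be on or off in c.
count = 2^6 = 64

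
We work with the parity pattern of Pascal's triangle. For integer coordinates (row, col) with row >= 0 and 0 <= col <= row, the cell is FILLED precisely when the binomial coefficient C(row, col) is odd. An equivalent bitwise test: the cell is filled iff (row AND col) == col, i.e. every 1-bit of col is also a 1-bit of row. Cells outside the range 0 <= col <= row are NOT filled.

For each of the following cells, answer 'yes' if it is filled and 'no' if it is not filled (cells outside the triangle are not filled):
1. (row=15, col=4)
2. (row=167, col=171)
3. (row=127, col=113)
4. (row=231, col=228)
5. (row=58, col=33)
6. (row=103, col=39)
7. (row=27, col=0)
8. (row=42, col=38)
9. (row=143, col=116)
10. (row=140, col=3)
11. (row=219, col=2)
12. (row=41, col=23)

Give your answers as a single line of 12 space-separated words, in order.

Answer: yes no yes yes no yes yes no no no yes no

Derivation:
(15,4): row=0b1111, col=0b100, row AND col = 0b100 = 4; 4 == 4 -> filled
(167,171): col outside [0, 167] -> not filled
(127,113): row=0b1111111, col=0b1110001, row AND col = 0b1110001 = 113; 113 == 113 -> filled
(231,228): row=0b11100111, col=0b11100100, row AND col = 0b11100100 = 228; 228 == 228 -> filled
(58,33): row=0b111010, col=0b100001, row AND col = 0b100000 = 32; 32 != 33 -> empty
(103,39): row=0b1100111, col=0b100111, row AND col = 0b100111 = 39; 39 == 39 -> filled
(27,0): row=0b11011, col=0b0, row AND col = 0b0 = 0; 0 == 0 -> filled
(42,38): row=0b101010, col=0b100110, row AND col = 0b100010 = 34; 34 != 38 -> empty
(143,116): row=0b10001111, col=0b1110100, row AND col = 0b100 = 4; 4 != 116 -> empty
(140,3): row=0b10001100, col=0b11, row AND col = 0b0 = 0; 0 != 3 -> empty
(219,2): row=0b11011011, col=0b10, row AND col = 0b10 = 2; 2 == 2 -> filled
(41,23): row=0b101001, col=0b10111, row AND col = 0b1 = 1; 1 != 23 -> empty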